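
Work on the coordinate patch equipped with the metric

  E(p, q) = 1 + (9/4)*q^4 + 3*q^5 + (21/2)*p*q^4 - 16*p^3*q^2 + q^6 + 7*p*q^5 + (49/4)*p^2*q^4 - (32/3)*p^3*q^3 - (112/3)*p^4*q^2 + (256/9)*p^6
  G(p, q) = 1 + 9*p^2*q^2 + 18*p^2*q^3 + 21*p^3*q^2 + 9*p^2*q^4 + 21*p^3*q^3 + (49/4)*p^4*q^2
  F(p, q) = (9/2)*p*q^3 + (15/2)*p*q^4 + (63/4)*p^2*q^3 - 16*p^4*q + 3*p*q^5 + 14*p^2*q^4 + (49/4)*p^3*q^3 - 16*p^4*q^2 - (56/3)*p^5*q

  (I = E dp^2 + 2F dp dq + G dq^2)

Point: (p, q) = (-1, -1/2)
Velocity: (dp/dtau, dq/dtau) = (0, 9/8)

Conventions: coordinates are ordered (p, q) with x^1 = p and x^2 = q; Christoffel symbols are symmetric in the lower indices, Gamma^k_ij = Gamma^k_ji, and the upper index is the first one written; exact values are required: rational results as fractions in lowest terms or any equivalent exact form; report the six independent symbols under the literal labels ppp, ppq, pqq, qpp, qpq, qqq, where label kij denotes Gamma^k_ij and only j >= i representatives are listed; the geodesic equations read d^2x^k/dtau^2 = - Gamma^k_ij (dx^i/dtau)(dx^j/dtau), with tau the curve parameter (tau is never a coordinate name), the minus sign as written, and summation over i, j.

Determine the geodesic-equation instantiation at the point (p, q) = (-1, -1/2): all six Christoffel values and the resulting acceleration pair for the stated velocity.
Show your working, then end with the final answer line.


E = 13345/576, F = -113/24, G = 2 at the point
E_p = -13673/96, E_q = 1243/48, F_p = 2695/96, F_q = 659/48, G_p = -11/2, G_q = -7
EG - F^2 = 13921/576;  g^inv = (576/13921) * [[2, 113/24], [113/24, 13345/576]]
first-kind symbols [ij,l] = (1/2)(d_i g_jl + d_j g_il - d_l g_ij): [pp,p] = E_p/2 = -13673/192, [pp,q] = F_p - E_q/2 = 121/8, [pq,p] = E_q/2 = 1243/96, [pq,q] = G_p/2 = -11/4, [qq,p] = F_q - G_p/2 = 791/48, [qq,q] = G_q/2 = -7/2
Gamma^p_ij = (G*[ij,p] - F*[ij,q])/(EG - F^2), Gamma^q_ij = (E*[ij,q] - F*[ij,p])/(EG - F^2)
Gamma_ppp = -41019/13921, Gamma_ppq = 7458/13921, Gamma_pqq = 9492/13921, Gamma_qpp = 8712/13921, Gamma_qpq = -1584/13921, Gamma_qqq = -2016/13921
d^2p/dtau^2 = -(Gamma_ppp*(0)^2 + 2*Gamma_ppq*(0)*(9/8) + Gamma_pqq*(9/8)^2) = -192213/222736
d^2q/dtau^2 = -(Gamma_qpp*(0)^2 + 2*Gamma_qpq*(0)*(9/8) + Gamma_qqq*(9/8)^2) = 5103/27842

Answer: Gamma_ppp = -41019/13921, Gamma_ppq = 7458/13921, Gamma_pqq = 9492/13921, Gamma_qpp = 8712/13921, Gamma_qpq = -1584/13921, Gamma_qqq = -2016/13921; accelerations (d^2p/dtau^2, d^2q/dtau^2) = (-192213/222736, 5103/27842)


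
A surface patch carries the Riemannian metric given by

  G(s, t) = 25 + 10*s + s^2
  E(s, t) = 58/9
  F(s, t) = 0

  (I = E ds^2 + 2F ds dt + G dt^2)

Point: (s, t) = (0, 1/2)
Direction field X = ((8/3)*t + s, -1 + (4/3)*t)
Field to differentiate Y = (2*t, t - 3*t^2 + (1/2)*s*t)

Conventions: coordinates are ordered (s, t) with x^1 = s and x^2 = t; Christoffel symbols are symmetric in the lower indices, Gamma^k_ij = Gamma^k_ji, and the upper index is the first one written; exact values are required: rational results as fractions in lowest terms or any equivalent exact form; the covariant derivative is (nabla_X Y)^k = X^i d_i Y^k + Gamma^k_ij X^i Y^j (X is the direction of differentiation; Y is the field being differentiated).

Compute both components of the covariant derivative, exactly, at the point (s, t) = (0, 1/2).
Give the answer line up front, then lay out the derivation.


Answer: (nabla_X Y)^s = -509/696, (nabla_X Y)^t = 13/15

E = 58/9, F = 0, G = 25 at the point
E_s = 0, E_t = 0, F_s = 0, F_t = 0, G_s = 10, G_t = 0
EG - F^2 = 1450/9;  g^inv = (9/1450) * [[25, 0], [0, 58/9]]
first-kind symbols [ij,l] = (1/2)(d_i g_jl + d_j g_il - d_l g_ij): [ss,s] = E_s/2 = 0, [ss,t] = F_s - E_t/2 = 0, [st,s] = E_t/2 = 0, [st,t] = G_s/2 = 5, [tt,s] = F_t - G_s/2 = -5, [tt,t] = G_t/2 = 0
Gamma^s_ij = (G*[ij,s] - F*[ij,t])/(EG - F^2), Gamma^t_ij = (E*[ij,t] - F*[ij,s])/(EG - F^2)
Gamma_sss = 0, Gamma_sst = 0, Gamma_stt = -45/58, Gamma_tss = 0, Gamma_tst = 1/5, Gamma_ttt = 0
X = (4/3, -1/3), Y = (1, -1/4) at the point


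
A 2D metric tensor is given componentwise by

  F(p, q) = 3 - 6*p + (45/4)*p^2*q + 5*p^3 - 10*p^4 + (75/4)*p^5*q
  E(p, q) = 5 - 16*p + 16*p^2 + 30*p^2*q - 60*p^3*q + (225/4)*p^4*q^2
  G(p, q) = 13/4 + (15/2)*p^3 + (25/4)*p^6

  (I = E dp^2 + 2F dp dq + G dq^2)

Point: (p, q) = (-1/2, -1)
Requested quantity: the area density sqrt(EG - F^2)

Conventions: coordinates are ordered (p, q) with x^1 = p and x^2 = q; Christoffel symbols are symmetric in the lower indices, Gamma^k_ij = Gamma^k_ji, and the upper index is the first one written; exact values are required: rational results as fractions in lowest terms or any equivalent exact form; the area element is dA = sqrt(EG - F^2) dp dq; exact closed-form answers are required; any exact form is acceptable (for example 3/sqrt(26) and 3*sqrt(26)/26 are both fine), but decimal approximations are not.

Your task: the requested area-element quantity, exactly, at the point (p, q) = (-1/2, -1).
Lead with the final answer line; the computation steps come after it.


Answer: sqrt(EG - F^2) = 3*sqrt(197)/16

E = 353/64, F = 323/128, G = 617/256; EG - F^2 = 1773/256


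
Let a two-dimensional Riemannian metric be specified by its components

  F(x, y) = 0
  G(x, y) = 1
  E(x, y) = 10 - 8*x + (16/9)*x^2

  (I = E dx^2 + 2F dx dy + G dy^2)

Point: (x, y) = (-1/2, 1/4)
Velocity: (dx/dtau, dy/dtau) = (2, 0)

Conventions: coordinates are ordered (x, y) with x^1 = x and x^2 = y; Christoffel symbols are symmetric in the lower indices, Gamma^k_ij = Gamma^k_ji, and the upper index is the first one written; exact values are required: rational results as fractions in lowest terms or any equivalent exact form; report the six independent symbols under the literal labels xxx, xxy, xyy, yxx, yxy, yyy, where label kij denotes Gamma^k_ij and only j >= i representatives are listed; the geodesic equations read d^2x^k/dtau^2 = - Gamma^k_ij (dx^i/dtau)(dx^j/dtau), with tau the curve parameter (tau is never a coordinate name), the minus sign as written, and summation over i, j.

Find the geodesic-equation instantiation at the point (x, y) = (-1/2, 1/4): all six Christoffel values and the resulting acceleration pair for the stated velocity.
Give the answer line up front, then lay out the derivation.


Answer: Gamma_xxx = -22/65, Gamma_xxy = 0, Gamma_xyy = 0, Gamma_yxx = 0, Gamma_yxy = 0, Gamma_yyy = 0; accelerations (d^2x/dtau^2, d^2y/dtau^2) = (88/65, 0)

E = 130/9, F = 0, G = 1 at the point
E_x = -88/9, E_y = 0, F_x = 0, F_y = 0, G_x = 0, G_y = 0
EG - F^2 = 130/9;  g^inv = (9/130) * [[1, 0], [0, 130/9]]
first-kind symbols [ij,l] = (1/2)(d_i g_jl + d_j g_il - d_l g_ij): [xx,x] = E_x/2 = -44/9, [xx,y] = F_x - E_y/2 = 0, [xy,x] = E_y/2 = 0, [xy,y] = G_x/2 = 0, [yy,x] = F_y - G_x/2 = 0, [yy,y] = G_y/2 = 0
Gamma^x_ij = (G*[ij,x] - F*[ij,y])/(EG - F^2), Gamma^y_ij = (E*[ij,y] - F*[ij,x])/(EG - F^2)
Gamma_xxx = -22/65, Gamma_xxy = 0, Gamma_xyy = 0, Gamma_yxx = 0, Gamma_yxy = 0, Gamma_yyy = 0
d^2x/dtau^2 = -(Gamma_xxx*(2)^2 + 2*Gamma_xxy*(2)*(0) + Gamma_xyy*(0)^2) = 88/65
d^2y/dtau^2 = -(Gamma_yxx*(2)^2 + 2*Gamma_yxy*(2)*(0) + Gamma_yyy*(0)^2) = 0


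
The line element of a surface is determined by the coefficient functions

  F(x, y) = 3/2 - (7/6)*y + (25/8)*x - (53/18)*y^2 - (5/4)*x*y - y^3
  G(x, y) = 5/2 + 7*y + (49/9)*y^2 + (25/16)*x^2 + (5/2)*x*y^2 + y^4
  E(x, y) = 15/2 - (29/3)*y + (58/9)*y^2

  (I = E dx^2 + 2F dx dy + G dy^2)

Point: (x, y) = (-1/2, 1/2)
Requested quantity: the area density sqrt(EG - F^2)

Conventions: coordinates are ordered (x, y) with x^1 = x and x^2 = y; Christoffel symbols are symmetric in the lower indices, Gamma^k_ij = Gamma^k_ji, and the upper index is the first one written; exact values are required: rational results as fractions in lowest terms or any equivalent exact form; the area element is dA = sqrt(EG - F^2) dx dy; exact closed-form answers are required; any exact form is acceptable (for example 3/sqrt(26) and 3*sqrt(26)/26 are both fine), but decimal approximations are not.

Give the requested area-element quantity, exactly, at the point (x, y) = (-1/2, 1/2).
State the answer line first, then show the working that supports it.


Answer: sqrt(EG - F^2) = 5*sqrt(314)/16

E = 77/18, F = -43/36, G = 4321/576; EG - F^2 = 3925/128


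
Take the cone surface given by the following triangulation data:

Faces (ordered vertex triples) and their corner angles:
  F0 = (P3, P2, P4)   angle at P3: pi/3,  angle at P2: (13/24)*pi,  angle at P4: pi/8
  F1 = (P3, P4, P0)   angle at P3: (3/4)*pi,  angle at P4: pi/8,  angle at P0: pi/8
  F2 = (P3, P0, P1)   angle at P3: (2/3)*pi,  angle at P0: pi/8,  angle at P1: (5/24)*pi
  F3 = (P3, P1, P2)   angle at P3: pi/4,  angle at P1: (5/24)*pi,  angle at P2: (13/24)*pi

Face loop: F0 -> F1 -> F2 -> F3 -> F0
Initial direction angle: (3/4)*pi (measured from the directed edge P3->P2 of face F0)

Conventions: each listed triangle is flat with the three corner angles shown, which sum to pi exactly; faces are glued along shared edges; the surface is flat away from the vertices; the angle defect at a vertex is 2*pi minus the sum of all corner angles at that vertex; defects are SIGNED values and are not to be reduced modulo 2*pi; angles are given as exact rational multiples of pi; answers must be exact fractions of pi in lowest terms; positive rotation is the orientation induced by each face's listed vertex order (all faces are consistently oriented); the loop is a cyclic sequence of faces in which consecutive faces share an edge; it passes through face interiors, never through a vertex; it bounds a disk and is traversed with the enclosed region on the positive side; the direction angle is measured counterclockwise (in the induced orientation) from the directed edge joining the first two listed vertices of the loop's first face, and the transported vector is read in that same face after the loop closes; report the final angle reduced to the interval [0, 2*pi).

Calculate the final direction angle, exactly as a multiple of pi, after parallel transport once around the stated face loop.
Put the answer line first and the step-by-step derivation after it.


Answer: final direction angle = (3/4)*pi

enclosed vertex P3: corner angles sum to 2*pi, defect = 2*pi - 2*pi = 0
final direction = starting direction + enclosed defect total, reduced mod 2*pi (induced orientation)
final angle = (3/4)*pi + 0 = (3/4)*pi (mod 2*pi)


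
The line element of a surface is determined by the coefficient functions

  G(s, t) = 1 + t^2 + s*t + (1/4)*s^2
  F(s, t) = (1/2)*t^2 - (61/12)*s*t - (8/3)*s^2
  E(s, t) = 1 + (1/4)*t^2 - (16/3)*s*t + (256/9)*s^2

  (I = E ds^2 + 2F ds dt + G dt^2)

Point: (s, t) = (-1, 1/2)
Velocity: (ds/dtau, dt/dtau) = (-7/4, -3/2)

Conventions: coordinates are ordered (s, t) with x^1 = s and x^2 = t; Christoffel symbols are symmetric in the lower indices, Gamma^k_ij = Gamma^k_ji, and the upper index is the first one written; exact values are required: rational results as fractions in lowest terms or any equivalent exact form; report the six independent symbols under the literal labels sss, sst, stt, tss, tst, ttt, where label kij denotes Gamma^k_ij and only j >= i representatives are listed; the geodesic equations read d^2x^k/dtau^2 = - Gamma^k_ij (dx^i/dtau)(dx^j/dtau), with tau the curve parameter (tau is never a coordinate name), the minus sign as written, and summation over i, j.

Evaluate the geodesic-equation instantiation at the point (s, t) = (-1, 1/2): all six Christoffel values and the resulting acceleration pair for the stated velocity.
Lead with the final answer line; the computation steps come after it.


Answer: Gamma_sss = -4288/4633, Gamma_sst = 402/4633, Gamma_stt = 804/4633, Gamma_tss = 0, Gamma_tst = 0, Gamma_ttt = 0; accelerations (d^2s/dtau^2, d^2t/dtau^2) = (18425/9266, 0)

E = 4633/144, F = 0, G = 1 at the point
E_s = -536/9, E_t = 67/12, F_s = 67/24, F_t = 67/12, G_s = 0, G_t = 0
EG - F^2 = 4633/144;  g^inv = (144/4633) * [[1, 0], [0, 4633/144]]
first-kind symbols [ij,l] = (1/2)(d_i g_jl + d_j g_il - d_l g_ij): [ss,s] = E_s/2 = -268/9, [ss,t] = F_s - E_t/2 = 0, [st,s] = E_t/2 = 67/24, [st,t] = G_s/2 = 0, [tt,s] = F_t - G_s/2 = 67/12, [tt,t] = G_t/2 = 0
Gamma^s_ij = (G*[ij,s] - F*[ij,t])/(EG - F^2), Gamma^t_ij = (E*[ij,t] - F*[ij,s])/(EG - F^2)
Gamma_sss = -4288/4633, Gamma_sst = 402/4633, Gamma_stt = 804/4633, Gamma_tss = 0, Gamma_tst = 0, Gamma_ttt = 0
d^2s/dtau^2 = -(Gamma_sss*(-7/4)^2 + 2*Gamma_sst*(-7/4)*(-3/2) + Gamma_stt*(-3/2)^2) = 18425/9266
d^2t/dtau^2 = -(Gamma_tss*(-7/4)^2 + 2*Gamma_tst*(-7/4)*(-3/2) + Gamma_ttt*(-3/2)^2) = 0


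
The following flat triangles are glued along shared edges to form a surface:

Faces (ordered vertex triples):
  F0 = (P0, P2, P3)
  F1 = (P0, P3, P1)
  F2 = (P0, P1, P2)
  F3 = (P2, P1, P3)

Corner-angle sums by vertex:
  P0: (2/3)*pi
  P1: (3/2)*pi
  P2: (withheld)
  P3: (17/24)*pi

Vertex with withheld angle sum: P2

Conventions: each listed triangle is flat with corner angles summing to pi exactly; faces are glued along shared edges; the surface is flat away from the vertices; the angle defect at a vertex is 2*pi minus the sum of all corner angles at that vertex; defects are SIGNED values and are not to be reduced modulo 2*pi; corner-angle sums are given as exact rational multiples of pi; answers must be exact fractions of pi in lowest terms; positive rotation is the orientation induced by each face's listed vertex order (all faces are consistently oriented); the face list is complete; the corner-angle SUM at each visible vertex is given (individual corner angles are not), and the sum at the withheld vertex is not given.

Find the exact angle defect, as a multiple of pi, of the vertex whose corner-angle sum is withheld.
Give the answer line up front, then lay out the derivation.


Answer: defect(P2) = (7/8)*pi

V = 4, E = 6, F = 4; chi = V - E + F = 2
Gauss-Bonnet: total defect = 2*pi*chi = 4*pi; visible defects sum to (25/8)*pi


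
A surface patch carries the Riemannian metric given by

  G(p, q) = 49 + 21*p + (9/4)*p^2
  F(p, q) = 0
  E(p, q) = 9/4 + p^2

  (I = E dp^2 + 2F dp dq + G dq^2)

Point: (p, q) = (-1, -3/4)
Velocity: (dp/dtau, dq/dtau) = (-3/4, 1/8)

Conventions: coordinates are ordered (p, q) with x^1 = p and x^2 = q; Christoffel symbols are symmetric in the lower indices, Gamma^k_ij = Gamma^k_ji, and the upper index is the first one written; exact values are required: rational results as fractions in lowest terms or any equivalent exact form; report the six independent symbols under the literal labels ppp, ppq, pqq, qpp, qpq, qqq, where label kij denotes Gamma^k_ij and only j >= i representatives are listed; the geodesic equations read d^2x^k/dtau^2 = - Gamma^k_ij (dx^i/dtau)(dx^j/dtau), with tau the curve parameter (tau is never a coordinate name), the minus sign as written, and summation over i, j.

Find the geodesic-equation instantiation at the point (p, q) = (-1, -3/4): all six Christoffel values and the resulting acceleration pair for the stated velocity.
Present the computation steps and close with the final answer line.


E = 13/4, F = 0, G = 121/4 at the point
E_p = -2, E_q = 0, F_p = 0, F_q = 0, G_p = 33/2, G_q = 0
EG - F^2 = 1573/16;  g^inv = (16/1573) * [[121/4, 0], [0, 13/4]]
first-kind symbols [ij,l] = (1/2)(d_i g_jl + d_j g_il - d_l g_ij): [pp,p] = E_p/2 = -1, [pp,q] = F_p - E_q/2 = 0, [pq,p] = E_q/2 = 0, [pq,q] = G_p/2 = 33/4, [qq,p] = F_q - G_p/2 = -33/4, [qq,q] = G_q/2 = 0
Gamma^p_ij = (G*[ij,p] - F*[ij,q])/(EG - F^2), Gamma^q_ij = (E*[ij,q] - F*[ij,p])/(EG - F^2)
Gamma_ppp = -4/13, Gamma_ppq = 0, Gamma_pqq = -33/13, Gamma_qpp = 0, Gamma_qpq = 3/11, Gamma_qqq = 0
d^2p/dtau^2 = -(Gamma_ppp*(-3/4)^2 + 2*Gamma_ppq*(-3/4)*(1/8) + Gamma_pqq*(1/8)^2) = 177/832
d^2q/dtau^2 = -(Gamma_qpp*(-3/4)^2 + 2*Gamma_qpq*(-3/4)*(1/8) + Gamma_qqq*(1/8)^2) = 9/176

Answer: Gamma_ppp = -4/13, Gamma_ppq = 0, Gamma_pqq = -33/13, Gamma_qpp = 0, Gamma_qpq = 3/11, Gamma_qqq = 0; accelerations (d^2p/dtau^2, d^2q/dtau^2) = (177/832, 9/176)


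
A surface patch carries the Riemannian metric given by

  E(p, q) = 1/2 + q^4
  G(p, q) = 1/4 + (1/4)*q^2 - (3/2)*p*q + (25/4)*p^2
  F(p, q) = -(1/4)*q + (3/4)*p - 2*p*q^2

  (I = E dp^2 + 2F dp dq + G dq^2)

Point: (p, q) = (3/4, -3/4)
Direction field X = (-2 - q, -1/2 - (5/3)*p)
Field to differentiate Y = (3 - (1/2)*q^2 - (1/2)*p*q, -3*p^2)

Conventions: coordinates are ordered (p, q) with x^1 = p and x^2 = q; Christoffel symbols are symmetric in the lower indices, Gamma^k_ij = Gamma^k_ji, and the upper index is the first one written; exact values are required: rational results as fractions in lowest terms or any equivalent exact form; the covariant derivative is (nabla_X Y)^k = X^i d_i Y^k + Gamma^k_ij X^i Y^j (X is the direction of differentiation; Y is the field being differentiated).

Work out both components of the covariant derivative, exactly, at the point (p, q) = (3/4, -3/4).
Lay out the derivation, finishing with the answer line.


E = 209/256, F = -3/32, G = 19/4 at the point
E_p = 0, E_q = -27/16, F_p = -3/8, F_q = 2, G_p = 21/2, G_q = -3/2
EG - F^2 = 1981/512;  g^inv = (512/1981) * [[19/4, 3/32], [3/32, 209/256]]
first-kind symbols [ij,l] = (1/2)(d_i g_jl + d_j g_il - d_l g_ij): [pp,p] = E_p/2 = 0, [pp,q] = F_p - E_q/2 = 15/32, [pq,p] = E_q/2 = -27/32, [pq,q] = G_p/2 = 21/4, [qq,p] = F_q - G_p/2 = -13/4, [qq,q] = G_q/2 = -3/4
Gamma^p_ij = (G*[ij,p] - F*[ij,q])/(EG - F^2), Gamma^q_ij = (E*[ij,q] - F*[ij,p])/(EG - F^2)
Gamma_ppp = 45/3962, Gamma_ppq = -1800/1981, Gamma_pqq = -7940/1981, Gamma_qpp = 3135/31696, Gamma_qpq = 2154/1981, Gamma_qqq = -939/3962
X = (-5/4, -7/4), Y = (3, -27/16) at the point

Answer: (nabla_X Y)^p = -321723/31696, (nabla_X Y)^q = 288891/253568


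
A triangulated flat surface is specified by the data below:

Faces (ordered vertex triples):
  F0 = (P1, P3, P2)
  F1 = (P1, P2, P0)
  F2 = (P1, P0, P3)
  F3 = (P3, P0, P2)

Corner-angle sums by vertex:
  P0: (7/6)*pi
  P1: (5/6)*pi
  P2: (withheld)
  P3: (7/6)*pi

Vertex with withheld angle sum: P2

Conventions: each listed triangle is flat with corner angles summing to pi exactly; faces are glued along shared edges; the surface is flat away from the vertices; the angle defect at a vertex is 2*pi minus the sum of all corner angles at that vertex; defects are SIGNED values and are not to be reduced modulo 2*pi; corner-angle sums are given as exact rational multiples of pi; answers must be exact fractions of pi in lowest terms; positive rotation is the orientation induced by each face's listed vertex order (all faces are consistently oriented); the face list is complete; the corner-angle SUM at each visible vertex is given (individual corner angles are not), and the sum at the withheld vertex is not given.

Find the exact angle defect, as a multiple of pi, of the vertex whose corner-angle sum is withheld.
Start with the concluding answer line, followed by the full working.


Answer: defect(P2) = (7/6)*pi

V = 4, E = 6, F = 4; chi = V - E + F = 2
Gauss-Bonnet: total defect = 2*pi*chi = 4*pi; visible defects sum to (17/6)*pi


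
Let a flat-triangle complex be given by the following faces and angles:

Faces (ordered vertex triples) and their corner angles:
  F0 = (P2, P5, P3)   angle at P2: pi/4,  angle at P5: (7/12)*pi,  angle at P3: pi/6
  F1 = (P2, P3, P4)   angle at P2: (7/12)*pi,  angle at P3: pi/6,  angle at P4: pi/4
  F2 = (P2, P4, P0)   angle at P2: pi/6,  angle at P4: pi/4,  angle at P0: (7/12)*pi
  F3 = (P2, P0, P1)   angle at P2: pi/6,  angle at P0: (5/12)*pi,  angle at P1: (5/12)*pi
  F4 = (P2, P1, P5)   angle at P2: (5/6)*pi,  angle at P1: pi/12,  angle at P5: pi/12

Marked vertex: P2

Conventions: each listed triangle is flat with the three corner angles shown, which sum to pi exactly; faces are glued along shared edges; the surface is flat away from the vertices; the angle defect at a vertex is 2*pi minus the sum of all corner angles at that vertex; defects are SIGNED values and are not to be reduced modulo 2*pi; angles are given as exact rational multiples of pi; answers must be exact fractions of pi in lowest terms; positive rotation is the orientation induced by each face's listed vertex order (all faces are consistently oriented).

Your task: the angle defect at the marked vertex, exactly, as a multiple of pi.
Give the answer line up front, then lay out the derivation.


Answer: defect(P2) = 0

Sum of corner angles at P2: 2*pi
defect = 2*pi - 2*pi


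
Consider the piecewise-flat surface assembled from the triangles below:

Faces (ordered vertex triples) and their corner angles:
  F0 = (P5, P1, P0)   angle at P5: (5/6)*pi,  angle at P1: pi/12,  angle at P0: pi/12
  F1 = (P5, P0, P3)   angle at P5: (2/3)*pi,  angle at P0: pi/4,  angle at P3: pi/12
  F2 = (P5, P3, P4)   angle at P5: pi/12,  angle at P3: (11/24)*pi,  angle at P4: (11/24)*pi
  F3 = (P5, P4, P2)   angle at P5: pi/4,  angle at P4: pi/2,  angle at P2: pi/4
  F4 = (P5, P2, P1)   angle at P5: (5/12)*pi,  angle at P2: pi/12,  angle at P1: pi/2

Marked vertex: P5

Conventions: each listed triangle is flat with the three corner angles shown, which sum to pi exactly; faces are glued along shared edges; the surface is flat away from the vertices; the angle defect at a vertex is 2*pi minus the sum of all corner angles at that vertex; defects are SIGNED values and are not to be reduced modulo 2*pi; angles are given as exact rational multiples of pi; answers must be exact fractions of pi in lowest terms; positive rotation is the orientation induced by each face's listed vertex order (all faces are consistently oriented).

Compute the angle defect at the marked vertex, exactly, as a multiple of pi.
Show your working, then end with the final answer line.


Sum of corner angles at P5: (9/4)*pi
defect = 2*pi - (9/4)*pi

Answer: defect(P5) = -pi/4


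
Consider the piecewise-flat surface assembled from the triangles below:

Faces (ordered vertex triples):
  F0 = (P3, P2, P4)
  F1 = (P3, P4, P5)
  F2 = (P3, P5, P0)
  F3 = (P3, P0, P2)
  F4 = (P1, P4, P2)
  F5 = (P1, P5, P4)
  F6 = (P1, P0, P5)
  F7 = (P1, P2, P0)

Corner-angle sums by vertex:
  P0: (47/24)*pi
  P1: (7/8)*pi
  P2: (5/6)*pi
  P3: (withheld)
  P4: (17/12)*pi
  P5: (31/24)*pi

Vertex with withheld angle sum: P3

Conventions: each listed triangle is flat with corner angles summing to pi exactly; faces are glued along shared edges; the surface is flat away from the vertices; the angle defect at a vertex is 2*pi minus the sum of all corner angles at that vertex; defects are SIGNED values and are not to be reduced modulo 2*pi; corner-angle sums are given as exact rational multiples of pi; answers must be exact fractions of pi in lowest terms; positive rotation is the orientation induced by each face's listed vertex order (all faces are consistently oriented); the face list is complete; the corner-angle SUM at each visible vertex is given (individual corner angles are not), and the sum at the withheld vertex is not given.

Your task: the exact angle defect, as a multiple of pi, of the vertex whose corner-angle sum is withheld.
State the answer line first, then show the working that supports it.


Answer: defect(P3) = (3/8)*pi

V = 6, E = 12, F = 8; chi = V - E + F = 2
Gauss-Bonnet: total defect = 2*pi*chi = 4*pi; visible defects sum to (29/8)*pi


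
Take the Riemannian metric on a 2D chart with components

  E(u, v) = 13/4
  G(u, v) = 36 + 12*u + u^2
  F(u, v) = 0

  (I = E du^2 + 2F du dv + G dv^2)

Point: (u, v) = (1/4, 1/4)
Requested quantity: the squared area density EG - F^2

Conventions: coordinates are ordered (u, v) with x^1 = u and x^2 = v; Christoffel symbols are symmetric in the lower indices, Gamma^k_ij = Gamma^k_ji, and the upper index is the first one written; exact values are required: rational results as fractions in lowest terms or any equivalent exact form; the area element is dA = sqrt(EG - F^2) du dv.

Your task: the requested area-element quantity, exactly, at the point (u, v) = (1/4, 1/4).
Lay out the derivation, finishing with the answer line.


E = 13/4, F = 0, G = 625/16; EG - F^2 = 8125/64

Answer: EG - F^2 = 8125/64


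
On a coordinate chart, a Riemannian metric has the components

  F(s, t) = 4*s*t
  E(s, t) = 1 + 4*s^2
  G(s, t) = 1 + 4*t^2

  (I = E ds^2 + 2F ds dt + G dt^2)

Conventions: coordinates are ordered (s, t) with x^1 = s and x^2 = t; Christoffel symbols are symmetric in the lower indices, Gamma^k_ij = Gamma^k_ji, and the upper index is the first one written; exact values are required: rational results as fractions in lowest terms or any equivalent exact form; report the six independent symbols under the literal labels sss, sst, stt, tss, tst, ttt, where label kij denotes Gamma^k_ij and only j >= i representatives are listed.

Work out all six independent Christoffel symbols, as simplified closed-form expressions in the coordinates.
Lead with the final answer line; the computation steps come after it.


Answer: Gamma_sss = 4*s/(4*s^2 + 4*t^2 + 1), Gamma_sst = 0, Gamma_stt = 4*s/(4*s^2 + 4*t^2 + 1), Gamma_tss = 4*t/(4*s^2 + 4*t^2 + 1), Gamma_tst = 0, Gamma_ttt = 4*t/(4*s^2 + 4*t^2 + 1)

E = 1 + 4*s^2; F = 4*s*t; G = 1 + 4*t^2
Gamma^k_ij = (1/2) g^{kl} (d_i g_jl + d_j g_il - d_l g_ij), with g^inv = (1/(EG-F^2)) [[G, -F], [-F, E]]
first partials: E_s = 8*s, E_t = 0, F_s = 4*t, F_t = 4*s, G_s = 0, G_t = 8*t
D = EG - F^2 = 1 + 4*t^2 + 4*s^2
expanded: Gamma^s_ss = (G E_s - 2F F_s + F E_t)/(2D), Gamma^s_st = (G E_t - F G_s)/(2D), Gamma^s_tt = (2G F_t - G G_s - F G_t)/(2D), Gamma^t_ss = (2E F_s - E E_t - F E_s)/(2D), Gamma^t_st = (E G_s - F E_t)/(2D), Gamma^t_tt = (E G_t - 2F F_t + F G_s)/(2D); substitute and cancel common factors


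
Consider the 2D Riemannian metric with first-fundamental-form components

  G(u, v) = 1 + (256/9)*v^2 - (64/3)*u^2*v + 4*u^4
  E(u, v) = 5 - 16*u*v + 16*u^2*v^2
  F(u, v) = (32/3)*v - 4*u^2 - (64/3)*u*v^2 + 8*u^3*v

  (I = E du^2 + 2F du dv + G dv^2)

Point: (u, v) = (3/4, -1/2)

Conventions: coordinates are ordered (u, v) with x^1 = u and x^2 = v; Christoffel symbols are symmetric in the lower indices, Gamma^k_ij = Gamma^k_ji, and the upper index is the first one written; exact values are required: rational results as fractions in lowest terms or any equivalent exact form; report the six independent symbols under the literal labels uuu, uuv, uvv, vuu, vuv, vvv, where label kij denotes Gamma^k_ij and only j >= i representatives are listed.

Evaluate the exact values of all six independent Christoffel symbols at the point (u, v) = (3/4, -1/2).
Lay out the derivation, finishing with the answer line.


E = 53/4, F = -637/48, G = 8857/576 at the point
E_u = 14, E_v = -21, F_u = -217/12, F_v = 721/24, G_u = 91/4, G_v = -364/9
EG - F^2 = 15913/576;  g^inv = (576/15913) * [[8857/576, 637/48], [637/48, 53/4]]
first-kind symbols [ij,l] = (1/2)(d_i g_jl + d_j g_il - d_l g_ij): [uu,u] = E_u/2 = 7, [uu,v] = F_u - E_v/2 = -91/12, [uv,u] = E_v/2 = -21/2, [uv,v] = G_u/2 = 91/8, [vv,u] = F_v - G_u/2 = 56/3, [vv,v] = G_v/2 = -182/9
Gamma^u_ij = (G*[ij,u] - F*[ij,v])/(EG - F^2), Gamma^v_ij = (E*[ij,v] - F*[ij,u])/(EG - F^2)

Answer: Gamma_uuu = 4032/15913, Gamma_uuv = -6048/15913, Gamma_uvv = 10752/15913, Gamma_vuu = -4368/15913, Gamma_vuv = 6552/15913, Gamma_vvv = -11648/15913


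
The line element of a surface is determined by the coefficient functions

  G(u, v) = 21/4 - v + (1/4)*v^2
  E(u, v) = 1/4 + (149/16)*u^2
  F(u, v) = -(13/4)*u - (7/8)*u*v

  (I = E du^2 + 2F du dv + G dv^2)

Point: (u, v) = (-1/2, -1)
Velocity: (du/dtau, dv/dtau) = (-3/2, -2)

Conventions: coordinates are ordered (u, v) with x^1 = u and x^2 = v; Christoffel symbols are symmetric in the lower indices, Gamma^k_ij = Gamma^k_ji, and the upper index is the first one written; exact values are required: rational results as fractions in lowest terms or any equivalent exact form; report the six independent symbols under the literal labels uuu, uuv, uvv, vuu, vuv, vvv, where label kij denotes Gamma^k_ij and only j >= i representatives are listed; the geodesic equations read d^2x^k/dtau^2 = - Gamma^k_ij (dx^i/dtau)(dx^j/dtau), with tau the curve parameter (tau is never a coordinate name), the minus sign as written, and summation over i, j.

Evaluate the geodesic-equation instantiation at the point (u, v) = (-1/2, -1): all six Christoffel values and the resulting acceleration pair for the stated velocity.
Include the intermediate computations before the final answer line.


E = 165/64, F = 19/16, G = 13/2 at the point
E_u = -149/16, E_v = 0, F_u = -19/8, F_v = 7/16, G_u = 0, G_v = -3/2
EG - F^2 = 3929/256;  g^inv = (256/3929) * [[13/2, -19/16], [-19/16, 165/64]]
first-kind symbols [ij,l] = (1/2)(d_i g_jl + d_j g_il - d_l g_ij): [uu,u] = E_u/2 = -149/32, [uu,v] = F_u - E_v/2 = -19/8, [uv,u] = E_v/2 = 0, [uv,v] = G_u/2 = 0, [vv,u] = F_v - G_u/2 = 7/16, [vv,v] = G_v/2 = -3/4
Gamma^u_ij = (G*[ij,u] - F*[ij,v])/(EG - F^2), Gamma^v_ij = (E*[ij,v] - F*[ij,u])/(EG - F^2)
Gamma_uuu = -7026/3929, Gamma_uuv = 0, Gamma_uvv = 956/3929, Gamma_vuu = -152/3929, Gamma_vuv = 0, Gamma_vvv = -628/3929
d^2u/dtau^2 = -(Gamma_uuu*(-3/2)^2 + 2*Gamma_uuv*(-3/2)*(-2) + Gamma_uvv*(-2)^2) = 23969/7858
d^2v/dtau^2 = -(Gamma_vuu*(-3/2)^2 + 2*Gamma_vuv*(-3/2)*(-2) + Gamma_vvv*(-2)^2) = 2854/3929

Answer: Gamma_uuu = -7026/3929, Gamma_uuv = 0, Gamma_uvv = 956/3929, Gamma_vuu = -152/3929, Gamma_vuv = 0, Gamma_vvv = -628/3929; accelerations (d^2u/dtau^2, d^2v/dtau^2) = (23969/7858, 2854/3929)


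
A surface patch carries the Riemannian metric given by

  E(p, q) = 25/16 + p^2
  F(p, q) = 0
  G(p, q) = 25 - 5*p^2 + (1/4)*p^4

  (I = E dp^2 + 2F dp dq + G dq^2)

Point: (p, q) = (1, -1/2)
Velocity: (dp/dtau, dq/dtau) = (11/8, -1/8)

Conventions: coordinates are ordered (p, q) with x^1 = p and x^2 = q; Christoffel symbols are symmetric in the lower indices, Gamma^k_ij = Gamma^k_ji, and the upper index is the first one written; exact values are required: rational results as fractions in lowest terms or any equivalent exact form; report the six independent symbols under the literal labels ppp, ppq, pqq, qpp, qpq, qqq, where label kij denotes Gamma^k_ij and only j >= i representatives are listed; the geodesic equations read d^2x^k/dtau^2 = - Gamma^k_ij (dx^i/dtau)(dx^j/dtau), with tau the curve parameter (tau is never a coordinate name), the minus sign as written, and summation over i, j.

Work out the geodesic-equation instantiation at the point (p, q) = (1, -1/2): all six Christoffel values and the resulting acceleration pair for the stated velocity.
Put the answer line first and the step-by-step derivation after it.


Answer: Gamma_ppp = 16/41, Gamma_ppq = 0, Gamma_pqq = 72/41, Gamma_qpp = 0, Gamma_qpq = -2/9, Gamma_qqq = 0; accelerations (d^2p/dtau^2, d^2q/dtau^2) = (-251/328, -11/144)

E = 41/16, F = 0, G = 81/4 at the point
E_p = 2, E_q = 0, F_p = 0, F_q = 0, G_p = -9, G_q = 0
EG - F^2 = 3321/64;  g^inv = (64/3321) * [[81/4, 0], [0, 41/16]]
first-kind symbols [ij,l] = (1/2)(d_i g_jl + d_j g_il - d_l g_ij): [pp,p] = E_p/2 = 1, [pp,q] = F_p - E_q/2 = 0, [pq,p] = E_q/2 = 0, [pq,q] = G_p/2 = -9/2, [qq,p] = F_q - G_p/2 = 9/2, [qq,q] = G_q/2 = 0
Gamma^p_ij = (G*[ij,p] - F*[ij,q])/(EG - F^2), Gamma^q_ij = (E*[ij,q] - F*[ij,p])/(EG - F^2)
Gamma_ppp = 16/41, Gamma_ppq = 0, Gamma_pqq = 72/41, Gamma_qpp = 0, Gamma_qpq = -2/9, Gamma_qqq = 0
d^2p/dtau^2 = -(Gamma_ppp*(11/8)^2 + 2*Gamma_ppq*(11/8)*(-1/8) + Gamma_pqq*(-1/8)^2) = -251/328
d^2q/dtau^2 = -(Gamma_qpp*(11/8)^2 + 2*Gamma_qpq*(11/8)*(-1/8) + Gamma_qqq*(-1/8)^2) = -11/144


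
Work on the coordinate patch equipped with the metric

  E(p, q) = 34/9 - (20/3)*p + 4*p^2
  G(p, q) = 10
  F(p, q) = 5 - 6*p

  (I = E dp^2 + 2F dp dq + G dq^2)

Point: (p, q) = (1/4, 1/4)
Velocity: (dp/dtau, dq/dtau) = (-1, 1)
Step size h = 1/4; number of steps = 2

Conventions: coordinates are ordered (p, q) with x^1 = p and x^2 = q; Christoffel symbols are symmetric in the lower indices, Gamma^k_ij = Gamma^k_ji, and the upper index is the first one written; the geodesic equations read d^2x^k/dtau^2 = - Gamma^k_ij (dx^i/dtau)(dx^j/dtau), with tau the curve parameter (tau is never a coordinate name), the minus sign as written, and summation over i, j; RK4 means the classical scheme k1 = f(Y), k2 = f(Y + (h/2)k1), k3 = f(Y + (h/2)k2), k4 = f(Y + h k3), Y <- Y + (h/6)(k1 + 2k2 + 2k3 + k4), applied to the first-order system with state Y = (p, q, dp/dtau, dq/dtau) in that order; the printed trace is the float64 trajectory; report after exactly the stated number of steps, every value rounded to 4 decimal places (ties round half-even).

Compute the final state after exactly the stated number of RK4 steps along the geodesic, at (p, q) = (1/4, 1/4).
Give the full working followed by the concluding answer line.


f(Y) = (dp/dtau, dq/dtau, -Gamma^p_ij Y'^i Y'^j, -Gamma^q_ij Y'^i Y'^j) with the Gammas evaluated at the stage position; h = 0.250000; intermediate values shown to 6 dp
step 0: p = 0.2500, q = 0.2500, dp/dtau = -1.0000, dq/dtau = 1.0000
step 1:
  k1: at (p, q) = (0.250000, 0.250000), (dp/dtau, dq/dtau) = (-1.000000, 1.000000); Gamma_ppp = -0.205379, Gamma_ppq = 0.000000, Gamma_pqq = 0.000000, Gamma_qpp = -0.528117, Gamma_qpq = 0.000000, Gamma_qqq = 0.000000; k1 = (-1.000000, 1.000000, 0.205379, 0.528117)
  k2: at (p, q) = (0.125000, 0.375000), (dp/dtau, dq/dtau) = (-0.974328, 1.066015); Gamma_ppp = -0.235975, Gamma_ppq = 0.000000, Gamma_pqq = 0.000000, Gamma_qpp = -0.499711, Gamma_qpq = 0.000000, Gamma_qqq = 0.000000; k2 = (-0.974328, 1.066015, 0.224014, 0.474383)
  k3: at (p, q) = (0.128209, 0.383252), (dp/dtau, dq/dtau) = (-0.971998, 1.059298); Gamma_ppp = -0.235261, Gamma_ppq = 0.000000, Gamma_pqq = 0.000000, Gamma_qpp = -0.500467, Gamma_qpq = 0.000000, Gamma_qqq = 0.000000; k3 = (-0.971998, 1.059298, 0.222270, 0.472832)
  k4: at (p, q) = (0.007000, 0.514824), (dp/dtau, dq/dtau) = (-0.944432, 1.118208); Gamma_ppp = -0.259622, Gamma_ppq = 0.000000, Gamma_pqq = 0.000000, Gamma_qpp = -0.471279, Gamma_qpq = 0.000000, Gamma_qqq = 0.000000; k4 = (-0.944432, 1.118208, 0.231571, 0.420359)
  Y <- Y + (h/6)(k1 + 2k2 + 2k3 + k4): p = 0.0068, q = 0.5154, dp/dtau = -0.9446, dq/dtau = 1.1185
step 2:
  k1: at (p, q) = (0.006788, 0.515368), (dp/dtau, dq/dtau) = (-0.944603, 1.118454); Gamma_ppp = -0.259660, Gamma_ppq = 0.000000, Gamma_pqq = 0.000000, Gamma_qpp = -0.471227, Gamma_qpq = 0.000000, Gamma_qqq = 0.000000; k1 = (-0.944603, 1.118454, 0.231689, 0.420465)
  k2: at (p, q) = (-0.111287, 0.655175), (dp/dtau, dq/dtau) = (-0.915642, 1.171012); Gamma_ppp = -0.278460, Gamma_ppq = 0.000000, Gamma_pqq = 0.000000, Gamma_qpp = -0.442177, Gamma_qpq = 0.000000, Gamma_qqq = 0.000000; k2 = (-0.915642, 1.171012, 0.233461, 0.370721)
  k3: at (p, q) = (-0.107667, 0.661745), (dp/dtau, dq/dtau) = (-0.915421, 1.164795); Gamma_ppp = -0.277952, Gamma_ppq = 0.000000, Gamma_pqq = 0.000000, Gamma_qpp = -0.443068, Gamma_qpq = 0.000000, Gamma_qqq = 0.000000; k3 = (-0.915421, 1.164795, 0.232922, 0.371289)
  k4: at (p, q) = (-0.222067, 0.806567), (dp/dtau, dq/dtau) = (-0.886373, 1.211277); Gamma_ppp = -0.292042, Gamma_ppq = 0.000000, Gamma_pqq = 0.000000, Gamma_qpp = -0.415068, Gamma_qpq = 0.000000, Gamma_qqq = 0.000000; k4 = (-0.886373, 1.211277, 0.229444, 0.326101)
  Y <- Y + (h/6)(k1 + 2k2 + 2k3 + k4): p = -0.2221, q = 0.8071, dp/dtau = -0.8865, dq/dtau = 1.2114

Answer: p = -0.2221, q = 0.8071, dp/dtau = -0.8865, dq/dtau = 1.2114


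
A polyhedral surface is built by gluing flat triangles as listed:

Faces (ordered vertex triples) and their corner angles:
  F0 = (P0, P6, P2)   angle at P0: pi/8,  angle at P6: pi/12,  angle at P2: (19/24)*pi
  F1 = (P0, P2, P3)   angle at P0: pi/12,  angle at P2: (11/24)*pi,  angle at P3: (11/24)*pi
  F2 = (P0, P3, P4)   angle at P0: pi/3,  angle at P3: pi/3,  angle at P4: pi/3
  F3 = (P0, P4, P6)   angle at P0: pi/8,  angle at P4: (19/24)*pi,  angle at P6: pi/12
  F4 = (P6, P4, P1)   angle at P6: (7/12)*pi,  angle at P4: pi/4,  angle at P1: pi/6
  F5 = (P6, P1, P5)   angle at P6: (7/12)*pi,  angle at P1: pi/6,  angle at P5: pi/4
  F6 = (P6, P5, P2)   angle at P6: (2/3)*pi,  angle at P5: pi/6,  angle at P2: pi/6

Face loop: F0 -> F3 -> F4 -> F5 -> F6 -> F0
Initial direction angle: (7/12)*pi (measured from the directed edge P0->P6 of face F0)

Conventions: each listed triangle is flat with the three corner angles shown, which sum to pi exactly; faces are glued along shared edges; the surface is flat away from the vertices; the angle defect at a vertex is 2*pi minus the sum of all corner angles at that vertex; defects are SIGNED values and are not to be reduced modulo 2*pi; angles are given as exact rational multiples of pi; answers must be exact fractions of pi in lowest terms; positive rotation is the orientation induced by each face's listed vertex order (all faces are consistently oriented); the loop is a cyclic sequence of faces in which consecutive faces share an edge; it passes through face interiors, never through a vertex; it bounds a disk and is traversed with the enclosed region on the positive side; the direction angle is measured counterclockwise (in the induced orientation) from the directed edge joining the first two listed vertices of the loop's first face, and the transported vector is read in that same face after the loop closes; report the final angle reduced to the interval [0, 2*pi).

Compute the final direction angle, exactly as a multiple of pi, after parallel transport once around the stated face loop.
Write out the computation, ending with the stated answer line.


enclosed vertex P6: corner angles sum to 2*pi, defect = 2*pi - 2*pi = 0
adding the enclosed defects to the starting angle (mod 2*pi, induced orientation) gives the holonomy
final angle = (7/12)*pi + 0 = (7/12)*pi (mod 2*pi)

Answer: final direction angle = (7/12)*pi


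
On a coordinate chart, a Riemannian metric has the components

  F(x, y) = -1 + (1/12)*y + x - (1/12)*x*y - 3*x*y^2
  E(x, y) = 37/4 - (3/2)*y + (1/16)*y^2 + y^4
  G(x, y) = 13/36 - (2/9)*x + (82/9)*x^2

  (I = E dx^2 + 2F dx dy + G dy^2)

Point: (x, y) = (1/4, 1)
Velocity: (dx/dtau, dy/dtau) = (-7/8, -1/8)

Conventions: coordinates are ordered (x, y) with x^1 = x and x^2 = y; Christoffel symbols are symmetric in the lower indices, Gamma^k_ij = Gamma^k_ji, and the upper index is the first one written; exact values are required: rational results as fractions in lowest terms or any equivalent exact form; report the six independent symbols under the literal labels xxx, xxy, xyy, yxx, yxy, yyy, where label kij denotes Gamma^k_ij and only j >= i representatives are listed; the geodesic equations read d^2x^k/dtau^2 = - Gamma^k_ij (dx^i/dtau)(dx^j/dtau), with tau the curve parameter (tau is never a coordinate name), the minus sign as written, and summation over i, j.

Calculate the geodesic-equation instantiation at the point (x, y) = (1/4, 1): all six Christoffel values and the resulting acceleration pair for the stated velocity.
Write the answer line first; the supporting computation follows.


Answer: Gamma_xxx = -3749/4335, Gamma_xxy = 3274/4335, Gamma_xyy = -2422/4335, Gamma_yxx = -7661/1445, Gamma_yxy = 5371/1445, Gamma_yyy = -3979/4335; accelerations (d^2x/dtau^2, d^2y/dtau^2) = (140287/277440, 226141/69360)

E = 141/16, F = -23/16, G = 7/8 at the point
E_x = 0, E_y = 21/8, F_x = -25/12, F_y = -23/16, G_x = 13/3, G_y = 0
EG - F^2 = 1445/256;  g^inv = (256/1445) * [[7/8, 23/16], [23/16, 141/16]]
first-kind symbols [ij,l] = (1/2)(d_i g_jl + d_j g_il - d_l g_ij): [xx,x] = E_x/2 = 0, [xx,y] = F_x - E_y/2 = -163/48, [xy,x] = E_y/2 = 21/16, [xy,y] = G_x/2 = 13/6, [yy,x] = F_y - G_x/2 = -173/48, [yy,y] = G_y/2 = 0
Gamma^x_ij = (G*[ij,x] - F*[ij,y])/(EG - F^2), Gamma^y_ij = (E*[ij,y] - F*[ij,x])/(EG - F^2)
Gamma_xxx = -3749/4335, Gamma_xxy = 3274/4335, Gamma_xyy = -2422/4335, Gamma_yxx = -7661/1445, Gamma_yxy = 5371/1445, Gamma_yyy = -3979/4335
d^2x/dtau^2 = -(Gamma_xxx*(-7/8)^2 + 2*Gamma_xxy*(-7/8)*(-1/8) + Gamma_xyy*(-1/8)^2) = 140287/277440
d^2y/dtau^2 = -(Gamma_yxx*(-7/8)^2 + 2*Gamma_yxy*(-7/8)*(-1/8) + Gamma_yyy*(-1/8)^2) = 226141/69360


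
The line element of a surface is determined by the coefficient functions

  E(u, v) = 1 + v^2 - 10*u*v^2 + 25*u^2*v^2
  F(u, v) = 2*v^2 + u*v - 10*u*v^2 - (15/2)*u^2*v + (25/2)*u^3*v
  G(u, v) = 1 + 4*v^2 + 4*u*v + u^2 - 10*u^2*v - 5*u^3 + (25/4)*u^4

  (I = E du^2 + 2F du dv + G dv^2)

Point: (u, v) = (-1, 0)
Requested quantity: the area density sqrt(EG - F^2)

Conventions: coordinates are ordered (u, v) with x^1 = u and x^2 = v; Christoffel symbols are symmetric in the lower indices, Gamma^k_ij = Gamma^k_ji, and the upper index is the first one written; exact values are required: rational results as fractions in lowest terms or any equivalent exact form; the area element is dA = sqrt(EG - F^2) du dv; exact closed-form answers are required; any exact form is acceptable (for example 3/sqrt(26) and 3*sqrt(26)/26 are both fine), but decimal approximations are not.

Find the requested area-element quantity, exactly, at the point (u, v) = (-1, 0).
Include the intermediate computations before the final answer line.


E = 1, F = 0, G = 53/4; EG - F^2 = 53/4

Answer: sqrt(EG - F^2) = sqrt(53)/2
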